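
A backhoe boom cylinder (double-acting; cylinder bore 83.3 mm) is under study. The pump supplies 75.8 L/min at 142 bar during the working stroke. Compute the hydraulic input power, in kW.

W ≈ 17.9 kW

Hydraulic power = P × Q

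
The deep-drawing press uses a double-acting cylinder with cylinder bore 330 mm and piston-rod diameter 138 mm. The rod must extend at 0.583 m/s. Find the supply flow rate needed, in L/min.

Cap-side area A_cap = π/4 × (330 mm)² = 85530 mm^2
Q = A × v

Q ≈ 2990 L/min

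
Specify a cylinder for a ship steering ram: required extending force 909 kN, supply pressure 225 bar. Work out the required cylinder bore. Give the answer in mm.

Extension force acts on the full piston face: F = P × (π/4)D².
D = √(4F / (πP)) = √(4 × 909 kN / (π × 225 bar))

D ≈ 227 mm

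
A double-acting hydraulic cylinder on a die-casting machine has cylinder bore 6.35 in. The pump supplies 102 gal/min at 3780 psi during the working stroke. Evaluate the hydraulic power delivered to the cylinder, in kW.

Hydraulic power = P × Q

W ≈ 168 kW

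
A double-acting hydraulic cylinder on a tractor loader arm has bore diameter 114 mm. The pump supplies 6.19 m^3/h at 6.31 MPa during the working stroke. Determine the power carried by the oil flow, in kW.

W ≈ 10.8 kW

Hydraulic power = P × Q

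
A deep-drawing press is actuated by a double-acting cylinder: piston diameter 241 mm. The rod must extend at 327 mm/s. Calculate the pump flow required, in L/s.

Cap-side area A_cap = π/4 × (241 mm)² = 45620 mm^2
Q = A × v

Q ≈ 14.9 L/s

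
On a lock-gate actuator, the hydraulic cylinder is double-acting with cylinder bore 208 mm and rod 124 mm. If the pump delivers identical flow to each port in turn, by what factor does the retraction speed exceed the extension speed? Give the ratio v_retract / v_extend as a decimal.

v_ret/v_ext ≈ 1.55

Cap-side area A_cap = π/4 × (208 mm)² = 33980 mm^2
Rod-side annular area A_ann = π/4 × (208² − 124²) = 21900 mm^2
For equal Q, v ∝ 1/A, so v_ret/v_ext = A_cap/A_ann.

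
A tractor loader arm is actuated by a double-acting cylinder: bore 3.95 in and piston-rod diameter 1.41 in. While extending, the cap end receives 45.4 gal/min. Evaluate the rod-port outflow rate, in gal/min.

Q_out ≈ 39.6 gal/min

Cap-side area A_cap = π/4 × (3.95 in)² = 12.25 in^2
Rod-side annular area A_ann = π/4 × (3.95² − 1.41²) = 10.69 in^2
Piston speed v = Q_in/A_cap; rod-end outflow Q_out = v × A_ann = Q_in × A_ann/A_cap.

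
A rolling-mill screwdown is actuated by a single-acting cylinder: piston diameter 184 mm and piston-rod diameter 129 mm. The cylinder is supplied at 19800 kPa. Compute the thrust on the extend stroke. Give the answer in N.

F ≈ 5.26e5 N

Cap-side area A_cap = π/4 × (184 mm)² = 26590 mm^2
F = P × A_cap = 19800 kPa × A_cap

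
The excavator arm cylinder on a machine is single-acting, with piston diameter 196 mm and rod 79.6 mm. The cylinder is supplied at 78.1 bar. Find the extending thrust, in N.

Cap-side area A_cap = π/4 × (196 mm)² = 30170 mm^2
F = P × A_cap = 78.1 bar × A_cap

F ≈ 2.36e5 N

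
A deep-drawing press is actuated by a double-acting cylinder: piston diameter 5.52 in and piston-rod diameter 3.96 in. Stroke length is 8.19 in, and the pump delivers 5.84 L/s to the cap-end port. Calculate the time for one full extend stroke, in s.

Cap-side area A_cap = π/4 × (5.52 in)² = 23.93 in^2
Swept volume V = A × L; t = V / Q = A·L / Q

t ≈ 0.550 s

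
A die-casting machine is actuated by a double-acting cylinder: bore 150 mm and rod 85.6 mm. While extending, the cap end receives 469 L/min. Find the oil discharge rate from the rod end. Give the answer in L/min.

Q_out ≈ 316 L/min

Cap-side area A_cap = π/4 × (150 mm)² = 17670 mm^2
Rod-side annular area A_ann = π/4 × (150² − 85.6²) = 11920 mm^2
Piston speed v = Q_in/A_cap; rod-end outflow Q_out = v × A_ann = Q_in × A_ann/A_cap.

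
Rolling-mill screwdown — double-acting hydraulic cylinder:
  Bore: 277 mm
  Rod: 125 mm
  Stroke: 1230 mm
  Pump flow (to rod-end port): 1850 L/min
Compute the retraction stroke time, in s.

Rod-side annular area A_ann = π/4 × (277² − 125²) = 47990 mm^2
Swept volume V = A × L; t = V / Q = A·L / Q

t ≈ 1.91 s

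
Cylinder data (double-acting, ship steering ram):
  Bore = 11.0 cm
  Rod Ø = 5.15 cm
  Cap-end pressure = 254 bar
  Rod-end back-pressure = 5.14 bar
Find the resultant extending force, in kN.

F ≈ 238 kN

Cap-side area A_cap = π/4 × (11.0 cm)² = 95.03 cm^2
Rod-side annular area A_ann = π/4 × (11.0² − 5.15²) = 74.20 cm^2
Net thrust = P_cap·A_cap − P_rod·A_ann = 241.4 kN − 3.814 kN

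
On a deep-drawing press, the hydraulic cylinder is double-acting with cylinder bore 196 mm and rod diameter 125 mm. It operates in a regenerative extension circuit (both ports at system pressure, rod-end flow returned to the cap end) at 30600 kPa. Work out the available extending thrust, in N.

F ≈ 3.76e5 N

With equal pressure on both faces, forces on the annular region cancel; the net push is pressure × rod cross-section.
Rod cross-section A_rod = π/4 × (125 mm)² = 12270 mm^2
F = P × A_rod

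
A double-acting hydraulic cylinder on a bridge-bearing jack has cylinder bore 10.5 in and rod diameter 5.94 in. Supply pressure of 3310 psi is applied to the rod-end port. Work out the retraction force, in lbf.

F ≈ 1.95e5 lbf

Rod-side annular area A_ann = π/4 × (10.5² − 5.94²) = 58.88 in^2
On retraction the pressure acts on the annular area (bore minus rod).
F = P × A_ann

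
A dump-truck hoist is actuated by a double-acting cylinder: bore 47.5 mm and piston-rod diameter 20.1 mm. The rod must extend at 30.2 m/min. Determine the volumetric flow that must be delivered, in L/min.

Cap-side area A_cap = π/4 × (47.5 mm)² = 1772 mm^2
Q = A × v

Q ≈ 53.5 L/min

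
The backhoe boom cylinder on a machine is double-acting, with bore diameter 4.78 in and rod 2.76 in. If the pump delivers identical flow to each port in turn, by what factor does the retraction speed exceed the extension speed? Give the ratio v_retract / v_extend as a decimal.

v_ret/v_ext ≈ 1.50

Cap-side area A_cap = π/4 × (4.78 in)² = 17.95 in^2
Rod-side annular area A_ann = π/4 × (4.78² − 2.76²) = 11.96 in^2
For equal Q, v ∝ 1/A, so v_ret/v_ext = A_cap/A_ann.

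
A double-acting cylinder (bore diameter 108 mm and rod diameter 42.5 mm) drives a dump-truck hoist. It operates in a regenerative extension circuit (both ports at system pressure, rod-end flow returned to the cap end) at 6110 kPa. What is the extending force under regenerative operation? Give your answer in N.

With equal pressure on both faces, forces on the annular region cancel; the net push is pressure × rod cross-section.
Rod cross-section A_rod = π/4 × (42.5 mm)² = 1419 mm^2
F = P × A_rod

F ≈ 8670 N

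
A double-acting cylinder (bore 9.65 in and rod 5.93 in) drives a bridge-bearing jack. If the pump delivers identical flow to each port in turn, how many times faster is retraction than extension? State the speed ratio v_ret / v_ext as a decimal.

v_ret/v_ext ≈ 1.61

Cap-side area A_cap = π/4 × (9.65 in)² = 73.14 in^2
Rod-side annular area A_ann = π/4 × (9.65² − 5.93²) = 45.52 in^2
For equal Q, v ∝ 1/A, so v_ret/v_ext = A_cap/A_ann.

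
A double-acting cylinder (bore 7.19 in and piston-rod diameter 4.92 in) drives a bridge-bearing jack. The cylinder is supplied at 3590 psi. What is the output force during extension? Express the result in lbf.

Cap-side area A_cap = π/4 × (7.19 in)² = 40.60 in^2
F = P × A_cap = 3590 psi × A_cap

F ≈ 1.46e5 lbf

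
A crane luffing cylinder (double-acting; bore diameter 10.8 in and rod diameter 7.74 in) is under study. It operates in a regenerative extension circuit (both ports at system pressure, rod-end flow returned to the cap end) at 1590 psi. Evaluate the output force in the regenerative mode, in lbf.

With equal pressure on both faces, forces on the annular region cancel; the net push is pressure × rod cross-section.
Rod cross-section A_rod = π/4 × (7.74 in)² = 47.05 in^2
F = P × A_rod

F ≈ 74800 lbf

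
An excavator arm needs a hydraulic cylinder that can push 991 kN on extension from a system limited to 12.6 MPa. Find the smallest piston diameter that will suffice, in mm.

Extension force acts on the full piston face: F = P × (π/4)D².
D = √(4F / (πP)) = √(4 × 991 kN / (π × 12.6 MPa))

D ≈ 316 mm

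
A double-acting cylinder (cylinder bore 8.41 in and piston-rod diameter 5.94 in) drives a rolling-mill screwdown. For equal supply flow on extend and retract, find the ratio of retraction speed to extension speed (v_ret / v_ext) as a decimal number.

v_ret/v_ext ≈ 2.00

Cap-side area A_cap = π/4 × (8.41 in)² = 55.55 in^2
Rod-side annular area A_ann = π/4 × (8.41² − 5.94²) = 27.84 in^2
For equal Q, v ∝ 1/A, so v_ret/v_ext = A_cap/A_ann.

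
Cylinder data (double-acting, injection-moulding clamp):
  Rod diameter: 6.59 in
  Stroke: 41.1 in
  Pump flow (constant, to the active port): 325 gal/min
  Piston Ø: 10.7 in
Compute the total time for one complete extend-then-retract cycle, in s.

Cap-side area A_cap = π/4 × (10.7 in)² = 89.92 in^2
Rod-side annular area A_ann = π/4 × (10.7² − 6.59²) = 55.81 in^2
t_ext = A_cap·L/Q = 2.954 s
t_ret = A_ann·L/Q = 1.833 s
t_cycle = t_ext + t_ret

t ≈ 4.79 s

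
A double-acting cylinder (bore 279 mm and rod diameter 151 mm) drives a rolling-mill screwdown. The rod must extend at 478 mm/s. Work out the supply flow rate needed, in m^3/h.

Cap-side area A_cap = π/4 × (279 mm)² = 61140 mm^2
Q = A × v

Q ≈ 105 m^3/h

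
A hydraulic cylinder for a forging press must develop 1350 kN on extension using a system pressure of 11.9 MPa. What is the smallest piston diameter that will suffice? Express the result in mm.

D ≈ 380 mm

Extension force acts on the full piston face: F = P × (π/4)D².
D = √(4F / (πP)) = √(4 × 1350 kN / (π × 11.9 MPa))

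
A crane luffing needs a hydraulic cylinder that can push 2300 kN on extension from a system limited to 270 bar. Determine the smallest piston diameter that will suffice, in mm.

D ≈ 329 mm

Extension force acts on the full piston face: F = P × (π/4)D².
D = √(4F / (πP)) = √(4 × 2300 kN / (π × 270 bar))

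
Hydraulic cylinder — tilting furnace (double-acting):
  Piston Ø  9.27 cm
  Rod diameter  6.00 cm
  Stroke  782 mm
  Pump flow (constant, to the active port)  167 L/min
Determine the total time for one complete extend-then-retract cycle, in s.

Cap-side area A_cap = π/4 × (9.27 cm)² = 67.49 cm^2
Rod-side annular area A_ann = π/4 × (9.27² − 6.00²) = 39.22 cm^2
t_ext = A_cap·L/Q = 1.896 s
t_ret = A_ann·L/Q = 1.102 s
t_cycle = t_ext + t_ret

t ≈ 3.00 s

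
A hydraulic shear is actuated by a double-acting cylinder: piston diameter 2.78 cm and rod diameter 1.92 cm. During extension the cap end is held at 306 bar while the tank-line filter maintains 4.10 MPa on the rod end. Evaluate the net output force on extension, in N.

Cap-side area A_cap = π/4 × (2.78 cm)² = 6.070 cm^2
Rod-side annular area A_ann = π/4 × (2.78² − 1.92²) = 3.175 cm^2
Net thrust = P_cap·A_cap − P_rod·A_ann = 18570 N − 1302 N

F ≈ 17300 N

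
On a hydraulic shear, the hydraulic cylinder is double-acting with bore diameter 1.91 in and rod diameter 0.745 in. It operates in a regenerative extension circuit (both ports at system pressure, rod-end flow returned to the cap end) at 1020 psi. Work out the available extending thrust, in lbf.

F ≈ 445 lbf

With equal pressure on both faces, forces on the annular region cancel; the net push is pressure × rod cross-section.
Rod cross-section A_rod = π/4 × (0.745 in)² = 0.4359 in^2
F = P × A_rod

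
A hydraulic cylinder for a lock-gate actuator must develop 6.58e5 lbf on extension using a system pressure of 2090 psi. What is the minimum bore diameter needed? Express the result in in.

D ≈ 20.0 in

Extension force acts on the full piston face: F = P × (π/4)D².
D = √(4F / (πP)) = √(4 × 6.58e5 lbf / (π × 2090 psi))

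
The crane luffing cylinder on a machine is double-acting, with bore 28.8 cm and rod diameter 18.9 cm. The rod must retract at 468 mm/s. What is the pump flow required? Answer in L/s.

Rod-side annular area A_ann = π/4 × (28.8² − 18.9²) = 370.9 cm^2
Q = A × v

Q ≈ 17.4 L/s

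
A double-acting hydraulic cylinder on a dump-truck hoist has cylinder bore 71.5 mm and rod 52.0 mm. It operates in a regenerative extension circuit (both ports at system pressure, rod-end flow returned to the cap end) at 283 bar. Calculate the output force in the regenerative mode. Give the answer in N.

F ≈ 60100 N

With equal pressure on both faces, forces on the annular region cancel; the net push is pressure × rod cross-section.
Rod cross-section A_rod = π/4 × (52.0 mm)² = 2124 mm^2
F = P × A_rod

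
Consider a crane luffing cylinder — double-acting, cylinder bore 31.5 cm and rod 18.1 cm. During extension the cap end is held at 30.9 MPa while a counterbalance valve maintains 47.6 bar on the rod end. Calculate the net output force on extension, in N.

F ≈ 2.16e6 N

Cap-side area A_cap = π/4 × (31.5 cm)² = 779.3 cm^2
Rod-side annular area A_ann = π/4 × (31.5² − 18.1²) = 522.0 cm^2
Net thrust = P_cap·A_cap − P_rod·A_ann = 2.408e6 N − 2.485e5 N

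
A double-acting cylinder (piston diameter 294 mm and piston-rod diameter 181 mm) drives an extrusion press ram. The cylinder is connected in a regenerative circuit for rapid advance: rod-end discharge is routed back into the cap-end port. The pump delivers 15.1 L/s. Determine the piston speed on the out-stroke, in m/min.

In regeneration the rod-end outflow joins the pump flow into the cap end, so the net volume the pump must supply per unit advance equals the rod cross-section area.
Rod cross-section A_rod = π/4 × (181 mm)² = 25730 mm^2
v = Q_pump / A_rod

v ≈ 35.2 m/min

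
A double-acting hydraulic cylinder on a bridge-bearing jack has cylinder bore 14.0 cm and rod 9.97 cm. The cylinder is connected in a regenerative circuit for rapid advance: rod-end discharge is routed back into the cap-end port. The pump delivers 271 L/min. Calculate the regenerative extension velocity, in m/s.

In regeneration the rod-end outflow joins the pump flow into the cap end, so the net volume the pump must supply per unit advance equals the rod cross-section area.
Rod cross-section A_rod = π/4 × (9.97 cm)² = 78.07 cm^2
v = Q_pump / A_rod

v ≈ 0.579 m/s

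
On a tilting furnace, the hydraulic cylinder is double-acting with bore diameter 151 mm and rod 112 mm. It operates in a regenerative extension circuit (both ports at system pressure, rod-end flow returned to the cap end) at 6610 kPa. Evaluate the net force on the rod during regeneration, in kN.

F ≈ 65.1 kN

With equal pressure on both faces, forces on the annular region cancel; the net push is pressure × rod cross-section.
Rod cross-section A_rod = π/4 × (112 mm)² = 9852 mm^2
F = P × A_rod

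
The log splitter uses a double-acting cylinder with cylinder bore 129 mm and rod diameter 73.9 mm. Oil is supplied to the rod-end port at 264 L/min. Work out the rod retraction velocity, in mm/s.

Rod-side annular area A_ann = π/4 × (129² − 73.9²) = 8781 mm^2
Flow into the rod-end port fills the annular volume.
v = Q / A

v ≈ 501 mm/s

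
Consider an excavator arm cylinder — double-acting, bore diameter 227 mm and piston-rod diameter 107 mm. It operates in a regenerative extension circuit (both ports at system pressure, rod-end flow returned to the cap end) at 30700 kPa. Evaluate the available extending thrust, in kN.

With equal pressure on both faces, forces on the annular region cancel; the net push is pressure × rod cross-section.
Rod cross-section A_rod = π/4 × (107 mm)² = 8992 mm^2
F = P × A_rod

F ≈ 276 kN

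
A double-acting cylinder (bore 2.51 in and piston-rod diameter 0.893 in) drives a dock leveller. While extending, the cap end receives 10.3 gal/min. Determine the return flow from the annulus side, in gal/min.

Cap-side area A_cap = π/4 × (2.51 in)² = 4.948 in^2
Rod-side annular area A_ann = π/4 × (2.51² − 0.893²) = 4.322 in^2
Piston speed v = Q_in/A_cap; rod-end outflow Q_out = v × A_ann = Q_in × A_ann/A_cap.

Q_out ≈ 9.00 gal/min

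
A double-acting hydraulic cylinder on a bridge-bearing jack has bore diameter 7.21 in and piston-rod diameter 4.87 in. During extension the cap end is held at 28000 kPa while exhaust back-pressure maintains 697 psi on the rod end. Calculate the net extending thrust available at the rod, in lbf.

F ≈ 1.50e5 lbf

Cap-side area A_cap = π/4 × (7.21 in)² = 40.83 in^2
Rod-side annular area A_ann = π/4 × (7.21² − 4.87²) = 22.20 in^2
Net thrust = P_cap·A_cap − P_rod·A_ann = 1.658e5 lbf − 15470 lbf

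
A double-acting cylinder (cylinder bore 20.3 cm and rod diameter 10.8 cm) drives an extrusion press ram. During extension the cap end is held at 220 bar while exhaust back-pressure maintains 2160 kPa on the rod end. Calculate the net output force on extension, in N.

F ≈ 6.62e5 N

Cap-side area A_cap = π/4 × (20.3 cm)² = 323.7 cm^2
Rod-side annular area A_ann = π/4 × (20.3² − 10.8²) = 232.0 cm^2
Net thrust = P_cap·A_cap − P_rod·A_ann = 7.120e5 N − 50120 N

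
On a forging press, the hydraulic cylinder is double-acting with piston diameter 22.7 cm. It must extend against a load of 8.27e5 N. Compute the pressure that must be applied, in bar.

Cap-side area A_cap = π/4 × (22.7 cm)² = 404.7 cm^2
P = F / A = 8.27e5 N / A

P ≈ 204 bar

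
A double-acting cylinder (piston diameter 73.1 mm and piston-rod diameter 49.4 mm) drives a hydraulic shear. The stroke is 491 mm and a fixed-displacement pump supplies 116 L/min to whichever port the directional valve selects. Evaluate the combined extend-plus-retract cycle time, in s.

Cap-side area A_cap = π/4 × (73.1 mm)² = 4197 mm^2
Rod-side annular area A_ann = π/4 × (73.1² − 49.4²) = 2280 mm^2
t_ext = A_cap·L/Q = 1.066 s
t_ret = A_ann·L/Q = 0.5791 s
t_cycle = t_ext + t_ret

t ≈ 1.64 s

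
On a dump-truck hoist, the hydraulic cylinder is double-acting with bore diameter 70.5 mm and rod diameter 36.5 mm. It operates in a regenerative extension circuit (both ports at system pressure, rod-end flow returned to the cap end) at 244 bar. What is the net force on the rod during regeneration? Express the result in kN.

With equal pressure on both faces, forces on the annular region cancel; the net push is pressure × rod cross-section.
Rod cross-section A_rod = π/4 × (36.5 mm)² = 1046 mm^2
F = P × A_rod

F ≈ 25.5 kN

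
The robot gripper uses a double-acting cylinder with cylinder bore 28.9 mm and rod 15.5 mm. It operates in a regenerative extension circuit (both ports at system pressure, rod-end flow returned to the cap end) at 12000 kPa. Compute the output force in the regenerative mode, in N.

With equal pressure on both faces, forces on the annular region cancel; the net push is pressure × rod cross-section.
Rod cross-section A_rod = π/4 × (15.5 mm)² = 188.7 mm^2
F = P × A_rod

F ≈ 2260 N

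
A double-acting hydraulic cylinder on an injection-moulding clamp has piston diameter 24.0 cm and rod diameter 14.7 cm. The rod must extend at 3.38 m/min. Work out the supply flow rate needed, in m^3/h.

Cap-side area A_cap = π/4 × (24.0 cm)² = 452.4 cm^2
Q = A × v

Q ≈ 9.17 m^3/h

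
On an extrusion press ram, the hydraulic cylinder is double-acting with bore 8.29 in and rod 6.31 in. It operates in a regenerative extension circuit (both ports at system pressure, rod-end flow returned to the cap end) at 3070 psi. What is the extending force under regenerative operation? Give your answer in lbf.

With equal pressure on both faces, forces on the annular region cancel; the net push is pressure × rod cross-section.
Rod cross-section A_rod = π/4 × (6.31 in)² = 31.27 in^2
F = P × A_rod

F ≈ 96000 lbf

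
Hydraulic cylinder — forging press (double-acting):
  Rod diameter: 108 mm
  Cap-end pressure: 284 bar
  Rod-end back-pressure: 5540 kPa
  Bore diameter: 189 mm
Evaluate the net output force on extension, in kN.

F ≈ 692 kN

Cap-side area A_cap = π/4 × (189 mm)² = 28060 mm^2
Rod-side annular area A_ann = π/4 × (189² − 108²) = 18890 mm^2
Net thrust = P_cap·A_cap − P_rod·A_ann = 796.8 kN − 104.7 kN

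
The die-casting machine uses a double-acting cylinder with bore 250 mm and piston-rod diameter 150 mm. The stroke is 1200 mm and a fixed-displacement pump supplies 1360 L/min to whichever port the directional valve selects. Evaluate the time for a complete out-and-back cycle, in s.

Cap-side area A_cap = π/4 × (250 mm)² = 49090 mm^2
Rod-side annular area A_ann = π/4 × (250² − 150²) = 31420 mm^2
t_ext = A_cap·L/Q = 2.599 s
t_ret = A_ann·L/Q = 1.663 s
t_cycle = t_ext + t_ret

t ≈ 4.26 s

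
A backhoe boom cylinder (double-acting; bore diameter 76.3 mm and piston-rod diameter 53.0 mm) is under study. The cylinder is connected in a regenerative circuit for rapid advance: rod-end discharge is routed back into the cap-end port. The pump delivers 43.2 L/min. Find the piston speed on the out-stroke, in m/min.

In regeneration the rod-end outflow joins the pump flow into the cap end, so the net volume the pump must supply per unit advance equals the rod cross-section area.
Rod cross-section A_rod = π/4 × (53.0 mm)² = 2206 mm^2
v = Q_pump / A_rod

v ≈ 19.6 m/min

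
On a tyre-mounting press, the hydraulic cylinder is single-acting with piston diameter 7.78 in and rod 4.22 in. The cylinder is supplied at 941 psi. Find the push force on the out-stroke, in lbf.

F ≈ 44700 lbf

Cap-side area A_cap = π/4 × (7.78 in)² = 47.54 in^2
F = P × A_cap = 941 psi × A_cap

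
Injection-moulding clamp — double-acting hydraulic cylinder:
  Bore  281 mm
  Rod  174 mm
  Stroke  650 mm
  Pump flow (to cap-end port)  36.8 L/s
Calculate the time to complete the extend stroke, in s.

Cap-side area A_cap = π/4 × (281 mm)² = 62020 mm^2
Swept volume V = A × L; t = V / Q = A·L / Q

t ≈ 1.10 s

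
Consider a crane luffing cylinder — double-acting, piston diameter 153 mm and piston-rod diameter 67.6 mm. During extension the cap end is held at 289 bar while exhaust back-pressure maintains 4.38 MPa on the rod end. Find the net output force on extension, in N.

F ≈ 4.67e5 N

Cap-side area A_cap = π/4 × (153 mm)² = 18390 mm^2
Rod-side annular area A_ann = π/4 × (153² − 67.6²) = 14800 mm^2
Net thrust = P_cap·A_cap − P_rod·A_ann = 5.313e5 N − 64810 N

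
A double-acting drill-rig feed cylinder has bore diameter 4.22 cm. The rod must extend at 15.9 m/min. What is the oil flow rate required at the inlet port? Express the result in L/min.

Q ≈ 22.2 L/min

Cap-side area A_cap = π/4 × (4.22 cm)² = 13.99 cm^2
Q = A × v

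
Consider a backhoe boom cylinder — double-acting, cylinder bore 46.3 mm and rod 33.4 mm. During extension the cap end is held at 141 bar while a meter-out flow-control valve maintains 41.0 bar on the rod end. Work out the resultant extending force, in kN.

Cap-side area A_cap = π/4 × (46.3 mm)² = 1684 mm^2
Rod-side annular area A_ann = π/4 × (46.3² − 33.4²) = 807.5 mm^2
Net thrust = P_cap·A_cap − P_rod·A_ann = 23.74 kN − 3.311 kN

F ≈ 20.4 kN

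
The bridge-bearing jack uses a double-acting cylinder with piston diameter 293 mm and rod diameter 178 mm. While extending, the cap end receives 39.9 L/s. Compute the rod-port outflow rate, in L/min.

Cap-side area A_cap = π/4 × (293 mm)² = 67430 mm^2
Rod-side annular area A_ann = π/4 × (293² − 178²) = 42540 mm^2
Piston speed v = Q_in/A_cap; rod-end outflow Q_out = v × A_ann = Q_in × A_ann/A_cap.

Q_out ≈ 1510 L/min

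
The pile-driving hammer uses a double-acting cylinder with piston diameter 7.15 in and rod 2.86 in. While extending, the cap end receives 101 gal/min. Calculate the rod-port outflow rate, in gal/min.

Q_out ≈ 84.8 gal/min

Cap-side area A_cap = π/4 × (7.15 in)² = 40.15 in^2
Rod-side annular area A_ann = π/4 × (7.15² − 2.86²) = 33.73 in^2
Piston speed v = Q_in/A_cap; rod-end outflow Q_out = v × A_ann = Q_in × A_ann/A_cap.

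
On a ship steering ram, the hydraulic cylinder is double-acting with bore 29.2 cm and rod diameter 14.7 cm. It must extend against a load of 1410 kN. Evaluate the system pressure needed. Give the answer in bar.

Cap-side area A_cap = π/4 × (29.2 cm)² = 669.7 cm^2
P = F / A = 1410 kN / A

P ≈ 211 bar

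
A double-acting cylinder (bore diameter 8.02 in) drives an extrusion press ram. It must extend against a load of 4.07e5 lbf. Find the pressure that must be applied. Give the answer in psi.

P ≈ 8060 psi

Cap-side area A_cap = π/4 × (8.02 in)² = 50.52 in^2
P = F / A = 4.07e5 lbf / A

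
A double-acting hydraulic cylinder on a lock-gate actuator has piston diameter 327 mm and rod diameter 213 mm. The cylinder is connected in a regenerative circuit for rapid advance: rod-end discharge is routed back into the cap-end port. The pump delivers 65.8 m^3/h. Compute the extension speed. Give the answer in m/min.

In regeneration the rod-end outflow joins the pump flow into the cap end, so the net volume the pump must supply per unit advance equals the rod cross-section area.
Rod cross-section A_rod = π/4 × (213 mm)² = 35630 mm^2
v = Q_pump / A_rod

v ≈ 30.8 m/min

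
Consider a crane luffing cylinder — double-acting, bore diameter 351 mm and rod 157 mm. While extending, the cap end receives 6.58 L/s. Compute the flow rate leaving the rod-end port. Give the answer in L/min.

Cap-side area A_cap = π/4 × (351 mm)² = 96760 mm^2
Rod-side annular area A_ann = π/4 × (351² − 157²) = 77400 mm^2
Piston speed v = Q_in/A_cap; rod-end outflow Q_out = v × A_ann = Q_in × A_ann/A_cap.

Q_out ≈ 316 L/min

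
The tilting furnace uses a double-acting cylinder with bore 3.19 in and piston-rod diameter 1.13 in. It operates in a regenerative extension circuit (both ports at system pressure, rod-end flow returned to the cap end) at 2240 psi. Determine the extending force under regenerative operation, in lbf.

With equal pressure on both faces, forces on the annular region cancel; the net push is pressure × rod cross-section.
Rod cross-section A_rod = π/4 × (1.13 in)² = 1.003 in^2
F = P × A_rod

F ≈ 2250 lbf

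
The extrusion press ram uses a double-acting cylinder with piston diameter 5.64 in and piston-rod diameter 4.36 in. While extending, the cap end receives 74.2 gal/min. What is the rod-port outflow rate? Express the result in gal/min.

Cap-side area A_cap = π/4 × (5.64 in)² = 24.98 in^2
Rod-side annular area A_ann = π/4 × (5.64² − 4.36²) = 10.05 in^2
Piston speed v = Q_in/A_cap; rod-end outflow Q_out = v × A_ann = Q_in × A_ann/A_cap.

Q_out ≈ 29.9 gal/min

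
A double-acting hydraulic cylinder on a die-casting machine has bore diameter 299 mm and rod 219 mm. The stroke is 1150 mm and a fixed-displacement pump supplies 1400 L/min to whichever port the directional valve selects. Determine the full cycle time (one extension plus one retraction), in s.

t ≈ 5.06 s

Cap-side area A_cap = π/4 × (299 mm)² = 70220 mm^2
Rod-side annular area A_ann = π/4 × (299² − 219²) = 32550 mm^2
t_ext = A_cap·L/Q = 3.461 s
t_ret = A_ann·L/Q = 1.604 s
t_cycle = t_ext + t_ret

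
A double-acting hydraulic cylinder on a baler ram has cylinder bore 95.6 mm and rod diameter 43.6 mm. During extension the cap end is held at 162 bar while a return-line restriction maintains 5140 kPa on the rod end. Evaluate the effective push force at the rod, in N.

F ≈ 87100 N

Cap-side area A_cap = π/4 × (95.6 mm)² = 7178 mm^2
Rod-side annular area A_ann = π/4 × (95.6² − 43.6²) = 5685 mm^2
Net thrust = P_cap·A_cap − P_rod·A_ann = 1.163e5 N − 29220 N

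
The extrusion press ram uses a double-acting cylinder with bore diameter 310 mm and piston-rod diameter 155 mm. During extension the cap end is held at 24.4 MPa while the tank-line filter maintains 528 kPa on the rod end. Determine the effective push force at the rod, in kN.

Cap-side area A_cap = π/4 × (310 mm)² = 75480 mm^2
Rod-side annular area A_ann = π/4 × (310² − 155²) = 56610 mm^2
Net thrust = P_cap·A_cap − P_rod·A_ann = 1842 kN − 29.89 kN

F ≈ 1810 kN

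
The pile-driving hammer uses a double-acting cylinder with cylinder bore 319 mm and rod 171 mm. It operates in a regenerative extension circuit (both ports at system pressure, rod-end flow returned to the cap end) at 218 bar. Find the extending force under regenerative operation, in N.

With equal pressure on both faces, forces on the annular region cancel; the net push is pressure × rod cross-section.
Rod cross-section A_rod = π/4 × (171 mm)² = 22970 mm^2
F = P × A_rod

F ≈ 5.01e5 N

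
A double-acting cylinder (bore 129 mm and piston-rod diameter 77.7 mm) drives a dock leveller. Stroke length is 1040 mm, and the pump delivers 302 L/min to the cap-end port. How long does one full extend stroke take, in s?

Cap-side area A_cap = π/4 × (129 mm)² = 13070 mm^2
Swept volume V = A × L; t = V / Q = A·L / Q

t ≈ 2.70 s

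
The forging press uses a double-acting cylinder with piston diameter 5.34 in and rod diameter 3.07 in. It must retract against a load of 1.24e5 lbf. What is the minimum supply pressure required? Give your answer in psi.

Rod-side annular area A_ann = π/4 × (5.34² − 3.07²) = 14.99 in^2
Retraction: pressure acts on the annular area.
P = F / A = 1.24e5 lbf / A

P ≈ 8270 psi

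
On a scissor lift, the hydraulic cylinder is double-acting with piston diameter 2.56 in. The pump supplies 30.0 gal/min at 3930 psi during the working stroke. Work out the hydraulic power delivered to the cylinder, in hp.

Hydraulic power = P × Q

W ≈ 68.8 hp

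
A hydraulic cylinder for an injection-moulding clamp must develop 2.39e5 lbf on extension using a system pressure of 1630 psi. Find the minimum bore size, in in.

D ≈ 13.7 in

Extension force acts on the full piston face: F = P × (π/4)D².
D = √(4F / (πP)) = √(4 × 2.39e5 lbf / (π × 1630 psi))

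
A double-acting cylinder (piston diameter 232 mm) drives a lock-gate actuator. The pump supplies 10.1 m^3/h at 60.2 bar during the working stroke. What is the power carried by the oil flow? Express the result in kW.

W ≈ 16.9 kW

Hydraulic power = P × Q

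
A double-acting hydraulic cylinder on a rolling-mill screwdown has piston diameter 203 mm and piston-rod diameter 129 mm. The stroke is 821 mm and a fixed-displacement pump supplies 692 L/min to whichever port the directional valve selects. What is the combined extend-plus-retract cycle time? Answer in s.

t ≈ 3.68 s

Cap-side area A_cap = π/4 × (203 mm)² = 32370 mm^2
Rod-side annular area A_ann = π/4 × (203² − 129²) = 19300 mm^2
t_ext = A_cap·L/Q = 2.304 s
t_ret = A_ann·L/Q = 1.374 s
t_cycle = t_ext + t_ret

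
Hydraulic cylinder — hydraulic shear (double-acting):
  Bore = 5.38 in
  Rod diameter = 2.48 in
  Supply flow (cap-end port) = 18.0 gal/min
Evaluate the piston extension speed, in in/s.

v ≈ 3.05 in/s

Cap-side area A_cap = π/4 × (5.38 in)² = 22.73 in^2
v = Q / A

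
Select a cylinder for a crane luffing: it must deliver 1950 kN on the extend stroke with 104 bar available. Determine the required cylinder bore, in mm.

Extension force acts on the full piston face: F = P × (π/4)D².
D = √(4F / (πP)) = √(4 × 1950 kN / (π × 104 bar))

D ≈ 489 mm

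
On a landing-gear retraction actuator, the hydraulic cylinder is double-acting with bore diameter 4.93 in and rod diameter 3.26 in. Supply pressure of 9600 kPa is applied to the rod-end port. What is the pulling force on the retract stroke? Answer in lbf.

Rod-side annular area A_ann = π/4 × (4.93² − 3.26²) = 10.74 in^2
On retraction the pressure acts on the annular area (bore minus rod).
F = P × A_ann

F ≈ 15000 lbf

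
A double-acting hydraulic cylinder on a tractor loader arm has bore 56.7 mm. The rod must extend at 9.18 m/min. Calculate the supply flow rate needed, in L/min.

Cap-side area A_cap = π/4 × (56.7 mm)² = 2525 mm^2
Q = A × v

Q ≈ 23.2 L/min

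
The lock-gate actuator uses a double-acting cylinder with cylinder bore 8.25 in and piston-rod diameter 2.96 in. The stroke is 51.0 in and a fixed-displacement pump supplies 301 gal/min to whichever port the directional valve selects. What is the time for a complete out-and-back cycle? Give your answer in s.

t ≈ 4.40 s

Cap-side area A_cap = π/4 × (8.25 in)² = 53.46 in^2
Rod-side annular area A_ann = π/4 × (8.25² − 2.96²) = 46.57 in^2
t_ext = A_cap·L/Q = 2.353 s
t_ret = A_ann·L/Q = 2.050 s
t_cycle = t_ext + t_ret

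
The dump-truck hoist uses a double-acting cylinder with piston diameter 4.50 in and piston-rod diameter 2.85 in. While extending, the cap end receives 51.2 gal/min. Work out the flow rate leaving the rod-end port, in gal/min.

Q_out ≈ 30.7 gal/min

Cap-side area A_cap = π/4 × (4.50 in)² = 15.90 in^2
Rod-side annular area A_ann = π/4 × (4.50² − 2.85²) = 9.525 in^2
Piston speed v = Q_in/A_cap; rod-end outflow Q_out = v × A_ann = Q_in × A_ann/A_cap.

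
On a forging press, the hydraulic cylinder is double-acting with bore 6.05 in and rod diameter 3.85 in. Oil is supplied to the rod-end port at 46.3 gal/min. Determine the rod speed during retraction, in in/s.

v ≈ 10.4 in/s

Rod-side annular area A_ann = π/4 × (6.05² − 3.85²) = 17.11 in^2
Flow into the rod-end port fills the annular volume.
v = Q / A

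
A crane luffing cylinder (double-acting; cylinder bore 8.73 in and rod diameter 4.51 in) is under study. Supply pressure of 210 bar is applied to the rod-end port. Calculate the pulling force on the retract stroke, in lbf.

Rod-side annular area A_ann = π/4 × (8.73² − 4.51²) = 43.88 in^2
On retraction the pressure acts on the annular area (bore minus rod).
F = P × A_ann

F ≈ 1.34e5 lbf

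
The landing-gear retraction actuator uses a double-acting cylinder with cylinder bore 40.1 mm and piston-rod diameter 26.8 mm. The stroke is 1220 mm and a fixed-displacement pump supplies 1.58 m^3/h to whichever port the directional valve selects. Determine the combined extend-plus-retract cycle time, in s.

Cap-side area A_cap = π/4 × (40.1 mm)² = 1263 mm^2
Rod-side annular area A_ann = π/4 × (40.1² − 26.8²) = 698.8 mm^2
t_ext = A_cap·L/Q = 3.511 s
t_ret = A_ann·L/Q = 1.943 s
t_cycle = t_ext + t_ret

t ≈ 5.45 s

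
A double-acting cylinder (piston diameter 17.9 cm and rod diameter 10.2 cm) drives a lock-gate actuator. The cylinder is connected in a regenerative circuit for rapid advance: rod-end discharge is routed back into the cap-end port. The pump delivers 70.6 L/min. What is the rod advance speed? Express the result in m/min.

In regeneration the rod-end outflow joins the pump flow into the cap end, so the net volume the pump must supply per unit advance equals the rod cross-section area.
Rod cross-section A_rod = π/4 × (10.2 cm)² = 81.71 cm^2
v = Q_pump / A_rod

v ≈ 8.64 m/min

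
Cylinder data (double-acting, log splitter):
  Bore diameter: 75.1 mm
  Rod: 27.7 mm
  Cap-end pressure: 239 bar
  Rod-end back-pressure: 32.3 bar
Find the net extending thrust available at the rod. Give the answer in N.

Cap-side area A_cap = π/4 × (75.1 mm)² = 4430 mm^2
Rod-side annular area A_ann = π/4 × (75.1² − 27.7²) = 3827 mm^2
Net thrust = P_cap·A_cap − P_rod·A_ann = 1.059e5 N − 12360 N

F ≈ 93500 N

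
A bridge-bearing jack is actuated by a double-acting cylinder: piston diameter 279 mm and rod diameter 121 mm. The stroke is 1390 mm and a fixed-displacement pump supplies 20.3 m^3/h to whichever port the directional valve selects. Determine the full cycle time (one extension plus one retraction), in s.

Cap-side area A_cap = π/4 × (279 mm)² = 61140 mm^2
Rod-side annular area A_ann = π/4 × (279² − 121²) = 49640 mm^2
t_ext = A_cap·L/Q = 15.07 s
t_ret = A_ann·L/Q = 12.24 s
t_cycle = t_ext + t_ret

t ≈ 27.3 s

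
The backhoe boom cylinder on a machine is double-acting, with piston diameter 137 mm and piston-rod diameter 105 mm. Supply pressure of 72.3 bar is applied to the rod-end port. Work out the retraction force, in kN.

F ≈ 44.0 kN

Rod-side annular area A_ann = π/4 × (137² − 105²) = 6082 mm^2
On retraction the pressure acts on the annular area (bore minus rod).
F = P × A_ann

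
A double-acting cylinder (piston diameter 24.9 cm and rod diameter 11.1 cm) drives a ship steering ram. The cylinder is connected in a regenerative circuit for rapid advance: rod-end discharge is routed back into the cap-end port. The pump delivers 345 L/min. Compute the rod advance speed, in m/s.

In regeneration the rod-end outflow joins the pump flow into the cap end, so the net volume the pump must supply per unit advance equals the rod cross-section area.
Rod cross-section A_rod = π/4 × (11.1 cm)² = 96.77 cm^2
v = Q_pump / A_rod

v ≈ 0.594 m/s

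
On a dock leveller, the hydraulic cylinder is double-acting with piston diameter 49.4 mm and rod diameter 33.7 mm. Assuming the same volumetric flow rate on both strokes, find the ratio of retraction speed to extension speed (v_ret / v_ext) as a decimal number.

Cap-side area A_cap = π/4 × (49.4 mm)² = 1917 mm^2
Rod-side annular area A_ann = π/4 × (49.4² − 33.7²) = 1025 mm^2
For equal Q, v ∝ 1/A, so v_ret/v_ext = A_cap/A_ann.

v_ret/v_ext ≈ 1.87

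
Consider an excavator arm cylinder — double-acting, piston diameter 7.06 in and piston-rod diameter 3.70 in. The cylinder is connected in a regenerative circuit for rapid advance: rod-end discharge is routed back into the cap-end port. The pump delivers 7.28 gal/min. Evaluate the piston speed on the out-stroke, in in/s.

v ≈ 2.61 in/s

In regeneration the rod-end outflow joins the pump flow into the cap end, so the net volume the pump must supply per unit advance equals the rod cross-section area.
Rod cross-section A_rod = π/4 × (3.70 in)² = 10.75 in^2
v = Q_pump / A_rod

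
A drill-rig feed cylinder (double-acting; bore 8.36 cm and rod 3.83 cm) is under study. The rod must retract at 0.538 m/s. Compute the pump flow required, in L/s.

Rod-side annular area A_ann = π/4 × (8.36² − 3.83²) = 43.37 cm^2
Q = A × v

Q ≈ 2.33 L/s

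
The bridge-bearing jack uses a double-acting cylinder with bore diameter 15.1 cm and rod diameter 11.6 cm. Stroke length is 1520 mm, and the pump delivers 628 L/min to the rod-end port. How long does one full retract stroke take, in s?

Rod-side annular area A_ann = π/4 × (15.1² − 11.6²) = 73.40 cm^2
Swept volume V = A × L; t = V / Q = A·L / Q

t ≈ 1.07 s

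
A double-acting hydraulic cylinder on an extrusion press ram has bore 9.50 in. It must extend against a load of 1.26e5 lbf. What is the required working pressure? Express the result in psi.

P ≈ 1780 psi

Cap-side area A_cap = π/4 × (9.50 in)² = 70.88 in^2
P = F / A = 1.26e5 lbf / A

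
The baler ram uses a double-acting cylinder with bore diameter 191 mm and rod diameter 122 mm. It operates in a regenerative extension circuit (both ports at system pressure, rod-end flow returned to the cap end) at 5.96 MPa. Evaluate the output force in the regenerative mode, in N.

F ≈ 69700 N

With equal pressure on both faces, forces on the annular region cancel; the net push is pressure × rod cross-section.
Rod cross-section A_rod = π/4 × (122 mm)² = 11690 mm^2
F = P × A_rod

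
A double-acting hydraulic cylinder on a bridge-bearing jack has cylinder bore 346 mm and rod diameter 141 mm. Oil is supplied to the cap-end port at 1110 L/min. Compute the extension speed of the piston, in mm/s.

v ≈ 197 mm/s

Cap-side area A_cap = π/4 × (346 mm)² = 94020 mm^2
v = Q / A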